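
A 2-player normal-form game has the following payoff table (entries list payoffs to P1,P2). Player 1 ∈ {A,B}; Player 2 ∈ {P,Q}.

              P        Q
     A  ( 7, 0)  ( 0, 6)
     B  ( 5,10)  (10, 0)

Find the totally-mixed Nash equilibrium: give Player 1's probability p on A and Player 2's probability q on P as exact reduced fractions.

P1 mixes 5/8 on A; P2 mixes 5/6 on P

P1 indiff ⇒ q·7+(1-q)·0 = q·5+(1-q)·10 ⇒ q(2) = (1-q)(10) ⇒ q = 5/6
P2 indiff ⇒ p·0+(1-p)·10 = p·6+(1-p)·0 ⇒ p(-6) = (1-p)(-10) ⇒ p = 5/8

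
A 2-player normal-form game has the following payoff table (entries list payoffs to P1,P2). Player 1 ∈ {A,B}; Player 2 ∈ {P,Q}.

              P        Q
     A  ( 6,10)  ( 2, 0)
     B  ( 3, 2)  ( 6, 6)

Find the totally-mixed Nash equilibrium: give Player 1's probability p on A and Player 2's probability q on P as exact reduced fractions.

(p,q) = (2/7, 4/7)

P1 indiff ⇒ q·6+(1-q)·2 = q·3+(1-q)·6 ⇒ q(3) = (1-q)(4) ⇒ q = 4/7
P2 indiff ⇒ p·10+(1-p)·2 = p·0+(1-p)·6 ⇒ p(10) = (1-p)(4) ⇒ p = 2/7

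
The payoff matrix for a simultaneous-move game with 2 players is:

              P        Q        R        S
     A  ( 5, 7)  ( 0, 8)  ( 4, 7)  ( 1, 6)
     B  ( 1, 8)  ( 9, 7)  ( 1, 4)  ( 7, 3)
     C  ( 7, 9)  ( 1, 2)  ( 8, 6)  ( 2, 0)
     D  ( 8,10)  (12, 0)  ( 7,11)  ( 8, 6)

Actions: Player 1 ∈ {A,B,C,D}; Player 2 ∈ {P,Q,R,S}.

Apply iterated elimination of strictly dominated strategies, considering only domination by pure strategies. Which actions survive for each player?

Remaining: P1:{C,D} P2:{P,R}

P1 drop A (C beats it: P:7>5 Q:1>0 R:8>4 S:2>1)
P1 drop B (D beats it: P:8>1 Q:12>9 R:7>1 S:8>7)
P2 drop Q (P beats it: C:9>2 D:10>0)
P2 drop S (P beats it: C:9>0 D:10>6)
P1→{C,D} P2→{P,R}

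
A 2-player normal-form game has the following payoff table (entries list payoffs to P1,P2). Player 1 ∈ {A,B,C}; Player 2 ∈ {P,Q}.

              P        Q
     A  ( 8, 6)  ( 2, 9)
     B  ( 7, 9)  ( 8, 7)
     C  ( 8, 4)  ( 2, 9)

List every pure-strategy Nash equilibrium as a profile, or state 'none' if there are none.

(A,P): not NE [P2→Q gives 9>6]
(A,Q): not NE [P1→B gives 8>2]
(B,P): not NE [P1→C gives 8>7]
(B,Q): not NE [P2→P gives 9>7]
(C,P): not NE [P2→Q gives 9>4]
(C,Q): not NE [P1→B gives 8>2]

No pure NE.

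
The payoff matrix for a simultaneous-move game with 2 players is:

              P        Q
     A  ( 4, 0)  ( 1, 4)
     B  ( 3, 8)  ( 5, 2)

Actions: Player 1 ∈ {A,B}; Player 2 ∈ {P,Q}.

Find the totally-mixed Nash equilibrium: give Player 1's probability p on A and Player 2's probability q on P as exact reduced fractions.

p=3/5, q=4/5

P1 indiff ⇒ q·4+(1-q)·1 = q·3+(1-q)·5 ⇒ q(1) = (1-q)(4) ⇒ q = 4/5
P2 indiff ⇒ p·0+(1-p)·8 = p·4+(1-p)·2 ⇒ p(-4) = (1-p)(-6) ⇒ p = 3/5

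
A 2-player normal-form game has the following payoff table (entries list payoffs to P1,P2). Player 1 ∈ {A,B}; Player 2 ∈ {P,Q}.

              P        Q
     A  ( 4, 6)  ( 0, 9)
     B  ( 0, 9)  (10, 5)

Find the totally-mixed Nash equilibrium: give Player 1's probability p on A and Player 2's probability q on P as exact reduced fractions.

P1 indiff ⇒ q·4+(1-q)·0 = q·0+(1-q)·10 ⇒ q(4) = (1-q)(10) ⇒ q = 5/7
P2 indiff ⇒ p·6+(1-p)·9 = p·9+(1-p)·5 ⇒ p(-3) = (1-p)(-4) ⇒ p = 4/7

P1 mixes 4/7 on A; P2 mixes 5/7 on P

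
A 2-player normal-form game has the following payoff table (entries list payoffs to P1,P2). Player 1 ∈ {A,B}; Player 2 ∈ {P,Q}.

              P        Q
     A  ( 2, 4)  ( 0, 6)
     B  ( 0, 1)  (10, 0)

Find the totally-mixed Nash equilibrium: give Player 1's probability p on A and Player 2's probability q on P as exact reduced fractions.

P1 indiff ⇒ q·2+(1-q)·0 = q·0+(1-q)·10 ⇒ q(2) = (1-q)(10) ⇒ q = 5/6
P2 indiff ⇒ p·4+(1-p)·1 = p·6+(1-p)·0 ⇒ p(-2) = (1-p)(-1) ⇒ p = 1/3

P1 mixes 1/3 on A; P2 mixes 5/6 on P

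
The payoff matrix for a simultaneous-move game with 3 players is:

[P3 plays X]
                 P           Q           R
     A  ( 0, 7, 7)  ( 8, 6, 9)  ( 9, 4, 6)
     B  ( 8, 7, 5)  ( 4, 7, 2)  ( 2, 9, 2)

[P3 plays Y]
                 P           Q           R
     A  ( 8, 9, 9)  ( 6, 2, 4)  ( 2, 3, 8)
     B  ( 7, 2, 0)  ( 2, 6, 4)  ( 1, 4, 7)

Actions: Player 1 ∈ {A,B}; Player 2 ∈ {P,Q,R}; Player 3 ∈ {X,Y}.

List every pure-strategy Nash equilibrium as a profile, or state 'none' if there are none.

NE set: (A,P,Y)

(A,P,X): not NE [P1→B gives 8>0; P3→Y gives 9>7]
(A,P,Y): NE
(A,Q,X): not NE [P2→P gives 7>6]
(A,Q,Y): not NE [P2→P gives 9>2; P3→X gives 9>4]
(A,R,X): not NE [P2→P gives 7>4; P3→Y gives 8>6]
(A,R,Y): not NE [P2→P gives 9>3]
(B,P,X): not NE [P2→R gives 9>7]
(B,P,Y): not NE [P1→A gives 8>7; P2→Q gives 6>2; P3→X gives 5>0]
(B,Q,X): not NE [P1→A gives 8>4; P2→R gives 9>7; P3→Y gives 4>2]
(B,Q,Y): not NE [P1→A gives 6>2]
(B,R,X): not NE [P1→A gives 9>2; P3→Y gives 7>2]
(B,R,Y): not NE [P1→A gives 2>1; P2→Q gives 6>4]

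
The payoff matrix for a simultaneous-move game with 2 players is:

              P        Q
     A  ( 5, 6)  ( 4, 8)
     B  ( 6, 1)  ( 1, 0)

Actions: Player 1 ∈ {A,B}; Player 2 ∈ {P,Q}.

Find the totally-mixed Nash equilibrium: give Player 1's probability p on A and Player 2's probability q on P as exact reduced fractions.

p=1/3, q=3/4

P1 indiff ⇒ q·5+(1-q)·4 = q·6+(1-q)·1 ⇒ q(-1) = (1-q)(-3) ⇒ q = 3/4
P2 indiff ⇒ p·6+(1-p)·1 = p·8+(1-p)·0 ⇒ p(-2) = (1-p)(-1) ⇒ p = 1/3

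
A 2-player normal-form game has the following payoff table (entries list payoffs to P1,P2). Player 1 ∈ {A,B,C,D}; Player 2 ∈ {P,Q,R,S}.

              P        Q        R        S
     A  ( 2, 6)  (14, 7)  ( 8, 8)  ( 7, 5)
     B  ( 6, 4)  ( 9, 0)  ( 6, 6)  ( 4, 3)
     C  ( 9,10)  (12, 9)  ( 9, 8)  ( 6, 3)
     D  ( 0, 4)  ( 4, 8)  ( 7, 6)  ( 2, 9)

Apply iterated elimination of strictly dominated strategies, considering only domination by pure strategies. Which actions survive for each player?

P1 drop B (C beats it: P:9>6 Q:12>9 R:9>6 S:6>4)
P1 drop D (A beats it: P:2>0 Q:14>4 R:8>7 S:7>2)
P2 drop S (P beats it: A:6>5 C:10>3)
P1→{A,C} P2→{P,Q,R}

Remaining: P1:{A,C} P2:{P,Q,R}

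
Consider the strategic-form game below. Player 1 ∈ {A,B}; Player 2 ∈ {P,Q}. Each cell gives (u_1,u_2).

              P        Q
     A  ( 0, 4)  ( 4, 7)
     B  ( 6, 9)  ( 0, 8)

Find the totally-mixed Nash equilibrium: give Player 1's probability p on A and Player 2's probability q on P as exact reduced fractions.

P1 mixes 1/4 on A; P2 mixes 2/5 on P

P1 indiff ⇒ q·0+(1-q)·4 = q·6+(1-q)·0 ⇒ q(-6) = (1-q)(-4) ⇒ q = 2/5
P2 indiff ⇒ p·4+(1-p)·9 = p·7+(1-p)·8 ⇒ p(-3) = (1-p)(-1) ⇒ p = 1/4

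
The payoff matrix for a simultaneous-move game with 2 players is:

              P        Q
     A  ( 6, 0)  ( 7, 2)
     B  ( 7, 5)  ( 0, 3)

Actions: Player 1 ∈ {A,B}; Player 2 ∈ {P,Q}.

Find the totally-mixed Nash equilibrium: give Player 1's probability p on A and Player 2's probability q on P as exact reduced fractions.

p=1/2, q=7/8

P1 indiff ⇒ q·6+(1-q)·7 = q·7+(1-q)·0 ⇒ q(-1) = (1-q)(-7) ⇒ q = 7/8
P2 indiff ⇒ p·0+(1-p)·5 = p·2+(1-p)·3 ⇒ p(-2) = (1-p)(-2) ⇒ p = 1/2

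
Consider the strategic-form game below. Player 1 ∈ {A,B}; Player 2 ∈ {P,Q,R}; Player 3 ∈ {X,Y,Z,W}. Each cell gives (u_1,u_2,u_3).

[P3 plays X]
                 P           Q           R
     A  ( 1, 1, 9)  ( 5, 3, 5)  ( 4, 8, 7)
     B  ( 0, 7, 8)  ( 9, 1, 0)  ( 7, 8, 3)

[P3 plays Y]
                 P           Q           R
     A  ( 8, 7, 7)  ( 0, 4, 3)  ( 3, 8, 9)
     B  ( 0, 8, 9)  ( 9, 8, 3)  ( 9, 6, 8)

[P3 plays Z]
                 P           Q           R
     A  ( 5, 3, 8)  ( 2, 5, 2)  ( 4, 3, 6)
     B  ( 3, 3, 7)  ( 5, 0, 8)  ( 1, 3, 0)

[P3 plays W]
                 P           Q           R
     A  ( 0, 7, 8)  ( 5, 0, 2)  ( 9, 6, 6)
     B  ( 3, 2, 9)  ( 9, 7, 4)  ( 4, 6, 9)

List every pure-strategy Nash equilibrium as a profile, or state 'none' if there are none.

PSNE: ∅

(A,P,X): not NE [P2→R gives 8>1]
(A,P,Y): not NE [P2→R gives 8>7; P3→X gives 9>7]
(A,P,Z): not NE [P2→Q gives 5>3; P3→X gives 9>8]
(A,P,W): not NE [P1→B gives 3>0; P3→X gives 9>8]
(A,Q,X): not NE [P1→B gives 9>5; P2→R gives 8>3]
(A,Q,Y): not NE [P1→B gives 9>0; P2→R gives 8>4; P3→X gives 5>3]
(A,Q,Z): not NE [P1→B gives 5>2; P3→X gives 5>2]
(A,Q,W): not NE [P1→B gives 9>5; P2→P gives 7>0; P3→X gives 5>2]
(A,R,X): not NE [P1→B gives 7>4; P3→Y gives 9>7]
(A,R,Y): not NE [P1→B gives 9>3]
(A,R,Z): not NE [P2→Q gives 5>3; P3→Y gives 9>6]
(A,R,W): not NE [P2→P gives 7>6; P3→Y gives 9>6]
(B,P,X): not NE [P1→A gives 1>0; P2→R gives 8>7; P3→W gives 9>8]
(B,P,Y): not NE [P1→A gives 8>0]
(B,P,Z): not NE [P1→A gives 5>3; P3→W gives 9>7]
(B,P,W): not NE [P2→Q gives 7>2]
(B,Q,X): not NE [P2→R gives 8>1; P3→Z gives 8>0]
(B,Q,Y): not NE [P3→Z gives 8>3]
(B,Q,Z): not NE [P2→R gives 3>0]
(B,Q,W): not NE [P3→Z gives 8>4]
(B,R,X): not NE [P3→W gives 9>3]
(B,R,Y): not NE [P2→Q gives 8>6; P3→W gives 9>8]
(B,R,Z): not NE [P1→A gives 4>1; P3→W gives 9>0]
(B,R,W): not NE [P1→A gives 9>4; P2→Q gives 7>6]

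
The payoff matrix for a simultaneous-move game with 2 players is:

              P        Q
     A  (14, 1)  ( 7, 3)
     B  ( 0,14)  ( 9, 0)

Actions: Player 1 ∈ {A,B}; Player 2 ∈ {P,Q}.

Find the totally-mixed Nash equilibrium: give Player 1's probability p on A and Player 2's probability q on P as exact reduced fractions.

P1 indiff ⇒ q·14+(1-q)·7 = q·0+(1-q)·9 ⇒ q(14) = (1-q)(2) ⇒ q = 1/8
P2 indiff ⇒ p·1+(1-p)·14 = p·3+(1-p)·0 ⇒ p(-2) = (1-p)(-14) ⇒ p = 7/8

p=7/8, q=1/8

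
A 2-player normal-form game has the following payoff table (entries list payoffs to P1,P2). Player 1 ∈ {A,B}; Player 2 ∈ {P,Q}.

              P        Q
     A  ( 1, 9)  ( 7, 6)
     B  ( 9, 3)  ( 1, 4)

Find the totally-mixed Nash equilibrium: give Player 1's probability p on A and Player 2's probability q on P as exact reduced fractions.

P1 mixes 1/4 on A; P2 mixes 3/7 on P

P1 indiff ⇒ q·1+(1-q)·7 = q·9+(1-q)·1 ⇒ q(-8) = (1-q)(-6) ⇒ q = 3/7
P2 indiff ⇒ p·9+(1-p)·3 = p·6+(1-p)·4 ⇒ p(3) = (1-p)(1) ⇒ p = 1/4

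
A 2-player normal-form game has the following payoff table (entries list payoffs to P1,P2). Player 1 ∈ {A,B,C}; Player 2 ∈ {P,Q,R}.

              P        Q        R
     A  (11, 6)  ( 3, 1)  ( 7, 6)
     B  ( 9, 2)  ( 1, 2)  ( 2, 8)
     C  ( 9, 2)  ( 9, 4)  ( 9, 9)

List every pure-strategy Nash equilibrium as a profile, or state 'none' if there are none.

(A,P): NE
(A,Q): not NE [P1→C gives 9>3; P2→R gives 6>1]
(A,R): not NE [P1→C gives 9>7]
(B,P): not NE [P1→A gives 11>9; P2→R gives 8>2]
(B,Q): not NE [P1→C gives 9>1; P2→R gives 8>2]
(B,R): not NE [P1→C gives 9>2]
(C,P): not NE [P1→A gives 11>9; P2→R gives 9>2]
(C,Q): not NE [P2→R gives 9>4]
(C,R): NE

Nash profiles: (A,P), (C,R)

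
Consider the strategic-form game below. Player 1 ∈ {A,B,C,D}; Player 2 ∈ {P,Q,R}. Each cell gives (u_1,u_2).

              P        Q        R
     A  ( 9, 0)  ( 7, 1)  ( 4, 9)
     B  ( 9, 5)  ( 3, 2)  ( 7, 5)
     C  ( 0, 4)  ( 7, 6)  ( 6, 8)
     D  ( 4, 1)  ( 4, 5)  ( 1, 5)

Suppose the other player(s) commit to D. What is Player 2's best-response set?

u_2(P vs D) = 1
u_2(Q vs D) = 5
u_2(R vs D) = 5
max payoff 5 at {Q,R}

BR_2 = {Q,R}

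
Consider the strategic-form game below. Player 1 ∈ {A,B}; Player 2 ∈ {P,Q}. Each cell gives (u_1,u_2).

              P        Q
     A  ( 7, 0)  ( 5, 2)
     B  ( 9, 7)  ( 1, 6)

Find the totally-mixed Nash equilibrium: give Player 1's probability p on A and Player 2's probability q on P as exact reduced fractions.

P1 mixes 1/3 on A; P2 mixes 2/3 on P

P1 indiff ⇒ q·7+(1-q)·5 = q·9+(1-q)·1 ⇒ q(-2) = (1-q)(-4) ⇒ q = 2/3
P2 indiff ⇒ p·0+(1-p)·7 = p·2+(1-p)·6 ⇒ p(-2) = (1-p)(-1) ⇒ p = 1/3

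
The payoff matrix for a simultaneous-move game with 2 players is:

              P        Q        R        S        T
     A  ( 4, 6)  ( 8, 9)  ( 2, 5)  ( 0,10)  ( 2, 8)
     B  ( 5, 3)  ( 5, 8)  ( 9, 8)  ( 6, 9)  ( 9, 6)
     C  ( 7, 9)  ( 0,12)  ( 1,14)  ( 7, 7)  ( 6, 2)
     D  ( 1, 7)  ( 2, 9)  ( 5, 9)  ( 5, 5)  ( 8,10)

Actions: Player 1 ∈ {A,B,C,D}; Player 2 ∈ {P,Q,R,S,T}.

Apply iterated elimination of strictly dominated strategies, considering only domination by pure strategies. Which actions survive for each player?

Remaining: P1:{A,B,C} P2:{Q,R,S}

P1 drop D (B beats it: P:5>1 Q:5>2 R:9>5 S:6>5 T:9>8)
P2 drop P (Q beats it: A:9>6 B:8>3 C:12>9)
P2 drop T (Q beats it: A:9>8 B:8>6 C:12>2)
P1→{A,B,C} P2→{Q,R,S}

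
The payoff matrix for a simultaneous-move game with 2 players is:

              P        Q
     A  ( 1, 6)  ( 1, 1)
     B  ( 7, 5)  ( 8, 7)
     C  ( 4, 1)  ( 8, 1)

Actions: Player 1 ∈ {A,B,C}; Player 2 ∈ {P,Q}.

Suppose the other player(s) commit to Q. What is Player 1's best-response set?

BR_1 = {B,C}

u_1(A vs Q) = 1
u_1(B vs Q) = 8
u_1(C vs Q) = 8
max payoff 8 at {B,C}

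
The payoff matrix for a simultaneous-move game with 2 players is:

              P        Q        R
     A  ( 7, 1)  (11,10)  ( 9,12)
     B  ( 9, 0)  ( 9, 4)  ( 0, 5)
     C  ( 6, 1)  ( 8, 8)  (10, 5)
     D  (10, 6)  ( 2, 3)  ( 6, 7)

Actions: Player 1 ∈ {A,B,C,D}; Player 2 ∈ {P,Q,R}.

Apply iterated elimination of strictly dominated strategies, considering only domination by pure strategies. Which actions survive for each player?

Survivors P1:{A,C} P2:{Q,R}

P2 drop P (R beats it: A:12>1 B:5>0 C:5>1 D:7>6)
P1 drop B (A beats it: Q:11>9 R:9>0)
P1 drop D (A beats it: Q:11>2 R:9>6)
P1→{A,C} P2→{Q,R}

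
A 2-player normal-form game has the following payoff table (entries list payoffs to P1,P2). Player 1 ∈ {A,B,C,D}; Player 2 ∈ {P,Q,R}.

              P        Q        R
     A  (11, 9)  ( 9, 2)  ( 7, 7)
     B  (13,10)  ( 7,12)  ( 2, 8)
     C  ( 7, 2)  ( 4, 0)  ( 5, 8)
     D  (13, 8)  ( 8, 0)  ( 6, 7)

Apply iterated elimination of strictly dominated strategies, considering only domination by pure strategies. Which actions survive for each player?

Survivors P1:{A,B,D} P2:{P,Q}

P1 drop C (A beats it: P:11>7 Q:9>4 R:7>5)
P2 drop R (P beats it: A:9>7 B:10>8 D:8>7)
P1→{A,B,D} P2→{P,Q}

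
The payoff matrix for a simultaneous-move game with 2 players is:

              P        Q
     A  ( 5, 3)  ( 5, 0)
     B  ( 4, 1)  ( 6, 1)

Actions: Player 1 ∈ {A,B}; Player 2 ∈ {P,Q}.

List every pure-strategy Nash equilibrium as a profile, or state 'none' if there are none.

NE set: (A,P), (B,Q)

(A,P): NE
(A,Q): not NE [P1→B gives 6>5; P2→P gives 3>0]
(B,P): not NE [P1→A gives 5>4]
(B,Q): NE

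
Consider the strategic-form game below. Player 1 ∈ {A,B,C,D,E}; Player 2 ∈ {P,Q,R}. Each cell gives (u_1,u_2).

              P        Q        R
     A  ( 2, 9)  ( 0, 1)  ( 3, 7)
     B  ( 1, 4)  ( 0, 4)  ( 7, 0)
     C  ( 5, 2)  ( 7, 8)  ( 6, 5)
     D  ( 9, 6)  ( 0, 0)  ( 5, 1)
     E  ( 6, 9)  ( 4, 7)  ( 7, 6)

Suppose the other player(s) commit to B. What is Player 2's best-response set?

u_2(P vs B) = 4
u_2(Q vs B) = 4
u_2(R vs B) = 0
max payoff 4 at {P,Q}

BR_2 = {P,Q}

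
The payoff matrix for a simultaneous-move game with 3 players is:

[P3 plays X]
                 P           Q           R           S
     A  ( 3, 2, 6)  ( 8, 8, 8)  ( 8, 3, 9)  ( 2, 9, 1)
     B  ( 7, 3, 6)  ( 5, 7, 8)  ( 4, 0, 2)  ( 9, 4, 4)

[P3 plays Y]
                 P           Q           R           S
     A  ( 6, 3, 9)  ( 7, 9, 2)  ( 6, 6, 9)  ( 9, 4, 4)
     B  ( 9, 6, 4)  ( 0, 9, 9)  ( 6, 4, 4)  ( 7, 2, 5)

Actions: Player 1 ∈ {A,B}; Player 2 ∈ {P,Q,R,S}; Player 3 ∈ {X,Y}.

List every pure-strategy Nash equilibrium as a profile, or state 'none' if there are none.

(A,P,X): not NE [P1→B gives 7>3; P2→S gives 9>2; P3→Y gives 9>6]
(A,P,Y): not NE [P1→B gives 9>6; P2→Q gives 9>3]
(A,Q,X): not NE [P2→S gives 9>8]
(A,Q,Y): not NE [P3→X gives 8>2]
(A,R,X): not NE [P2→S gives 9>3]
(A,R,Y): not NE [P2→Q gives 9>6]
(A,S,X): not NE [P1→B gives 9>2; P3→Y gives 4>1]
(A,S,Y): not NE [P2→Q gives 9>4]
(B,P,X): not NE [P2→Q gives 7>3]
(B,P,Y): not NE [P2→Q gives 9>6; P3→X gives 6>4]
(B,Q,X): not NE [P1→A gives 8>5; P3→Y gives 9>8]
(B,Q,Y): not NE [P1→A gives 7>0]
(B,R,X): not NE [P1→A gives 8>4; P2→Q gives 7>0; P3→Y gives 4>2]
(B,R,Y): not NE [P2→Q gives 9>4]
(B,S,X): not NE [P2→Q gives 7>4; P3→Y gives 5>4]
(B,S,Y): not NE [P1→A gives 9>7; P2→Q gives 9>2]

PSNE: ∅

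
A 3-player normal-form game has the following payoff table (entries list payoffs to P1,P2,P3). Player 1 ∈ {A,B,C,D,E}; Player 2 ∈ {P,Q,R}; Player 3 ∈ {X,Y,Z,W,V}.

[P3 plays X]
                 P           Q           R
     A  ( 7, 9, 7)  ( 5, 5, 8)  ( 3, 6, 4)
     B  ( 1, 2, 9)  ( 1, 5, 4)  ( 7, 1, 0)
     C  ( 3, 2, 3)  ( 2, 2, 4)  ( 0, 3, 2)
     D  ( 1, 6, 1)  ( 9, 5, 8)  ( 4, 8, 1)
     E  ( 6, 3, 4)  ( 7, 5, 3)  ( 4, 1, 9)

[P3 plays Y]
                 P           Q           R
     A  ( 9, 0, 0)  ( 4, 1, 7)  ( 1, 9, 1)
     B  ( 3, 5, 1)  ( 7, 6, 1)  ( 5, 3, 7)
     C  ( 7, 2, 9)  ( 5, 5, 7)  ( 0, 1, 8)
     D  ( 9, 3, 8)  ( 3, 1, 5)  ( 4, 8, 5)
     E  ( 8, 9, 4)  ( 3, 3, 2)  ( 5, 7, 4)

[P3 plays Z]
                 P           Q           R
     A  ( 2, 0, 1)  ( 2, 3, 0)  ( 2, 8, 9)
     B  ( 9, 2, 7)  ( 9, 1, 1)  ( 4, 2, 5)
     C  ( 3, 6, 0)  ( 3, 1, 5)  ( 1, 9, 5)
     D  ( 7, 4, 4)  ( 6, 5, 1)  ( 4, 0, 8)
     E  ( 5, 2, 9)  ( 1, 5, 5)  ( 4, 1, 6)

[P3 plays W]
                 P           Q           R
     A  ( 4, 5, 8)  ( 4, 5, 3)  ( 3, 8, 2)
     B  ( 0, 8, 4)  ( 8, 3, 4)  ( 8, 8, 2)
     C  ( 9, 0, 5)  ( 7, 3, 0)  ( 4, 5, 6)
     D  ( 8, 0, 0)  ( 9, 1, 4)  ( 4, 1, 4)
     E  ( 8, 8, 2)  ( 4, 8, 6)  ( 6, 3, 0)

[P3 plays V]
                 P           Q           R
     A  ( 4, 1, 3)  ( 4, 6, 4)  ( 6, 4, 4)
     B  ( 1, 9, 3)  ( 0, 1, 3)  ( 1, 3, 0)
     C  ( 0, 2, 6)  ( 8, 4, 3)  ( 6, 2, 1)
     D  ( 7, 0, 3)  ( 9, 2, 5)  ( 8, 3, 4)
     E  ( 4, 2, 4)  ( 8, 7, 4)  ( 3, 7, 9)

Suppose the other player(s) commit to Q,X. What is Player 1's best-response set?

argmax u_1 = {D}

u_1(A vs Q,X) = 5
u_1(B vs Q,X) = 1
u_1(C vs Q,X) = 2
u_1(D vs Q,X) = 9
u_1(E vs Q,X) = 7
max payoff 9 at {D}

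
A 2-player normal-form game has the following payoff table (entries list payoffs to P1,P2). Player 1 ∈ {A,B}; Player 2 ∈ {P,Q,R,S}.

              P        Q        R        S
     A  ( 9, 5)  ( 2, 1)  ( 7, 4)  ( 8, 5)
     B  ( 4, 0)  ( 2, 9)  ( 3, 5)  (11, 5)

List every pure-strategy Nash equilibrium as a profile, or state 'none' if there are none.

NE set: (A,P), (B,Q)

(A,P): NE
(A,Q): not NE [P2→S gives 5>1]
(A,R): not NE [P2→S gives 5>4]
(A,S): not NE [P1→B gives 11>8]
(B,P): not NE [P1→A gives 9>4; P2→Q gives 9>0]
(B,Q): NE
(B,R): not NE [P1→A gives 7>3; P2→Q gives 9>5]
(B,S): not NE [P2→Q gives 9>5]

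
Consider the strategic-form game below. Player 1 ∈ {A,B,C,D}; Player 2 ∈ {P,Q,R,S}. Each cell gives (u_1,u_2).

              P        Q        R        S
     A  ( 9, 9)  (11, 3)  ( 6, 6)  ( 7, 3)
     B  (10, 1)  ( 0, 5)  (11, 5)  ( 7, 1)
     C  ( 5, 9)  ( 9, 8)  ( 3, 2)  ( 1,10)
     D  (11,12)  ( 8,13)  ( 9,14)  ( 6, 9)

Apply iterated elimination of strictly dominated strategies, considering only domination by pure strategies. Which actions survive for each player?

IESDS → P1:{A,B,D} P2:{P,Q,R}

P1 drop C (A beats it: P:9>5 Q:11>9 R:6>3 S:7>1)
P2 drop S (R beats it: A:6>3 B:5>1 D:14>9)
P1→{A,B,D} P2→{P,Q,R}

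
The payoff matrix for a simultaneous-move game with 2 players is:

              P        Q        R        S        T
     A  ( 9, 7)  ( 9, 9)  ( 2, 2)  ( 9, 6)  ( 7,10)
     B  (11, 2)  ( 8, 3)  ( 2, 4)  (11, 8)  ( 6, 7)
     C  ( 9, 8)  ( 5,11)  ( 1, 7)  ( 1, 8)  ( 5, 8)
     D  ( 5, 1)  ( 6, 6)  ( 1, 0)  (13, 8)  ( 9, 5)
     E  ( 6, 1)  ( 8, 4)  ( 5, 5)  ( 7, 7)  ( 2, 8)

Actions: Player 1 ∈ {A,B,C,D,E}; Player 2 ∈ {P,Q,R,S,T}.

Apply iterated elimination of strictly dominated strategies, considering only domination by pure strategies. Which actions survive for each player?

Survivors P1:{A,B,D} P2:{Q,S,T}

P1 drop C (B beats it: P:11>9 Q:8>5 R:2>1 S:11>1 T:6>5)
P2 drop P (Q beats it: A:9>7 B:3>2 D:6>1 E:4>1)
P2 drop R (S beats it: A:6>2 B:8>4 D:8>0 E:7>5)
P1 drop E (A beats it: Q:9>8 S:9>7 T:7>2)
P1→{A,B,D} P2→{Q,S,T}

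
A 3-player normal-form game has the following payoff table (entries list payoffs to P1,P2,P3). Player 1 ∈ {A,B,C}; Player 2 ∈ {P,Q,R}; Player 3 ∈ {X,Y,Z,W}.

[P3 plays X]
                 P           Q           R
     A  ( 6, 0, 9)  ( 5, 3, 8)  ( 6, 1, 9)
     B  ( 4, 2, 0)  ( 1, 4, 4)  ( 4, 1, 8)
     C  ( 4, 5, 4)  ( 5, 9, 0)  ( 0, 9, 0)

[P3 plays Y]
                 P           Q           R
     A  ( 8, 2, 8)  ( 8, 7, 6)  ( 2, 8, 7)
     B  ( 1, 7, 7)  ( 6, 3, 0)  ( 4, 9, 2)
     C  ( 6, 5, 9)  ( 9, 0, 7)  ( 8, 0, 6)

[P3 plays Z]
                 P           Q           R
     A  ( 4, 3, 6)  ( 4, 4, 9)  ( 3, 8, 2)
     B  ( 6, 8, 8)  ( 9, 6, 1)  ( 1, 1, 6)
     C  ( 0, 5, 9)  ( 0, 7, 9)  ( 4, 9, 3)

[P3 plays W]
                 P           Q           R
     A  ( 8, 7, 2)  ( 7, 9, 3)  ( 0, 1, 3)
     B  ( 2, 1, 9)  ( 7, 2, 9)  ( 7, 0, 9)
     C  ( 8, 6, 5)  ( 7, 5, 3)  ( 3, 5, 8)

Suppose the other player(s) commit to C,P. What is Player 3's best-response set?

argmax u_3 = {Y,Z}

u_3(X vs C,P) = 4
u_3(Y vs C,P) = 9
u_3(Z vs C,P) = 9
u_3(W vs C,P) = 5
max payoff 9 at {Y,Z}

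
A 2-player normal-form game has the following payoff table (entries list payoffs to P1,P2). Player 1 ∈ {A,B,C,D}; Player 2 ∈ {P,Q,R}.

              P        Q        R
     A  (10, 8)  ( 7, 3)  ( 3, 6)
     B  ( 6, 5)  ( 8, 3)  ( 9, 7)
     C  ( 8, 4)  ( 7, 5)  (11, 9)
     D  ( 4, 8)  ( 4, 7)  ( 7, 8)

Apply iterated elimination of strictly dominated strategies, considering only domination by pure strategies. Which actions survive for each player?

P1 drop D (B beats it: P:6>4 Q:8>4 R:9>7)
P2 drop Q (R beats it: A:6>3 B:7>3 C:9>5)
P1 drop B (C beats it: P:8>6 R:11>9)
P1→{A,C} P2→{P,R}

Remaining: P1:{A,C} P2:{P,R}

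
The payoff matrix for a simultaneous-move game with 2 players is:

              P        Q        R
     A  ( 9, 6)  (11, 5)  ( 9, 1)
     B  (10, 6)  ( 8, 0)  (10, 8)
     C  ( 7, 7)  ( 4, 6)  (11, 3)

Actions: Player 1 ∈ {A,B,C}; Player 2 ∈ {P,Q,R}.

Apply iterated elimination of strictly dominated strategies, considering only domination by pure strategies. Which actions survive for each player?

Survivors P1:{B,C} P2:{P,R}

P2 drop Q (P beats it: A:6>5 B:6>0 C:7>6)
P1 drop A (B beats it: P:10>9 R:10>9)
P1→{B,C} P2→{P,R}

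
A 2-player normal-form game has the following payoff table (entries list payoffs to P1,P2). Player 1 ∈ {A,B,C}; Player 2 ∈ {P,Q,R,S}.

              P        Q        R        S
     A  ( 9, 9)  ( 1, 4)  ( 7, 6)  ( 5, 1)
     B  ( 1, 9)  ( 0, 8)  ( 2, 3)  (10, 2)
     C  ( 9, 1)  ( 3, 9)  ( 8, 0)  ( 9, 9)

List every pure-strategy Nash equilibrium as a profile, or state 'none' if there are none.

(A,P): NE
(A,Q): not NE [P1→C gives 3>1; P2→P gives 9>4]
(A,R): not NE [P1→C gives 8>7; P2→P gives 9>6]
(A,S): not NE [P1→B gives 10>5; P2→P gives 9>1]
(B,P): not NE [P1→C gives 9>1]
(B,Q): not NE [P1→C gives 3>0; P2→P gives 9>8]
(B,R): not NE [P1→C gives 8>2; P2→P gives 9>3]
(B,S): not NE [P2→P gives 9>2]
(C,P): not NE [P2→S gives 9>1]
(C,Q): NE
(C,R): not NE [P2→S gives 9>0]
(C,S): not NE [P1→B gives 10>9]

NE set: (A,P), (C,Q)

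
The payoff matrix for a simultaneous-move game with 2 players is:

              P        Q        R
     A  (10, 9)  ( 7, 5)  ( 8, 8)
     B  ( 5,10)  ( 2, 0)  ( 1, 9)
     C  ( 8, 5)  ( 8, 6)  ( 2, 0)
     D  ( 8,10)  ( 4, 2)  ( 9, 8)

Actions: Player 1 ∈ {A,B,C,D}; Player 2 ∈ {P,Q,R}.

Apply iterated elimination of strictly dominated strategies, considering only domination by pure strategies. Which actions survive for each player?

P1 drop B (A beats it: P:10>5 Q:7>2 R:8>1)
P2 drop R (P beats it: A:9>8 C:5>0 D:10>8)
P1 drop D (A beats it: P:10>8 Q:7>4)
P1→{A,C} P2→{P,Q}

IESDS → P1:{A,C} P2:{P,Q}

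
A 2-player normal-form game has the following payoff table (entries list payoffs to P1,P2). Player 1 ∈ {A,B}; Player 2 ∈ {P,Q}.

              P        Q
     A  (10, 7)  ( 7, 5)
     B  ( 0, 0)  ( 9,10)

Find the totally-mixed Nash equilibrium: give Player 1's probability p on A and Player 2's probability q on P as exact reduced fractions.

P1 indiff ⇒ q·10+(1-q)·7 = q·0+(1-q)·9 ⇒ q(10) = (1-q)(2) ⇒ q = 1/6
P2 indiff ⇒ p·7+(1-p)·0 = p·5+(1-p)·10 ⇒ p(2) = (1-p)(10) ⇒ p = 5/6

p=5/6, q=1/6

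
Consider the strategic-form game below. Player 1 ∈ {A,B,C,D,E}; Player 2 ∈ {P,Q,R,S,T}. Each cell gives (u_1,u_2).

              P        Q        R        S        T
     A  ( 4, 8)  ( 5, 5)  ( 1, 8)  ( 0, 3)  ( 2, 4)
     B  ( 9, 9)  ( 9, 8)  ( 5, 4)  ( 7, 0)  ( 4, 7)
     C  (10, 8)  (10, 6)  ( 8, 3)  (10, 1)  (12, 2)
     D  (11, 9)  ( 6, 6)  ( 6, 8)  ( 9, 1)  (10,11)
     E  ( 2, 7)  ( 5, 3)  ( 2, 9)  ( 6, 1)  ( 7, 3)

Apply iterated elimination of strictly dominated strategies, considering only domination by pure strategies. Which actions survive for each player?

IESDS → P1:{C,D} P2:{P,T}

P1 drop A (B beats it: P:9>4 Q:9>5 R:5>1 S:7>0 T:4>2)
P1 drop B (C beats it: P:10>9 Q:10>9 R:8>5 S:10>7 T:12>4)
P1 drop E (C beats it: P:10>2 Q:10>5 R:8>2 S:10>6 T:12>7)
P2 drop Q (P beats it: C:8>6 D:9>6)
P2 drop R (P beats it: C:8>3 D:9>8)
P2 drop S (P beats it: C:8>1 D:9>1)
P1→{C,D} P2→{P,T}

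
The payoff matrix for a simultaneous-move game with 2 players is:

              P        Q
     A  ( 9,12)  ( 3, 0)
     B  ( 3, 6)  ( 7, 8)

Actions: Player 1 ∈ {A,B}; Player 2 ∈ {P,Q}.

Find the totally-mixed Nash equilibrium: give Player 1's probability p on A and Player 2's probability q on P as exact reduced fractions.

P1 mixes 1/7 on A; P2 mixes 2/5 on P

P1 indiff ⇒ q·9+(1-q)·3 = q·3+(1-q)·7 ⇒ q(6) = (1-q)(4) ⇒ q = 2/5
P2 indiff ⇒ p·12+(1-p)·6 = p·0+(1-p)·8 ⇒ p(12) = (1-p)(2) ⇒ p = 1/7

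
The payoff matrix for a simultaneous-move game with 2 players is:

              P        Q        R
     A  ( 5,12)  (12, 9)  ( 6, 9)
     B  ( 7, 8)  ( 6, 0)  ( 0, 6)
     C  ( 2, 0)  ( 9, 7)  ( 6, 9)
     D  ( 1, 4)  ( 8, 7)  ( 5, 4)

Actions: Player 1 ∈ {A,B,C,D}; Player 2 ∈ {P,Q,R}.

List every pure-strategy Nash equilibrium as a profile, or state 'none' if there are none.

(A,P): not NE [P1→B gives 7>5]
(A,Q): not NE [P2→P gives 12>9]
(A,R): not NE [P2→P gives 12>9]
(B,P): NE
(B,Q): not NE [P1→A gives 12>6; P2→P gives 8>0]
(B,R): not NE [P1→C gives 6>0; P2→P gives 8>6]
(C,P): not NE [P1→B gives 7>2; P2→R gives 9>0]
(C,Q): not NE [P1→A gives 12>9; P2→R gives 9>7]
(C,R): NE
(D,P): not NE [P1→B gives 7>1; P2→Q gives 7>4]
(D,Q): not NE [P1→A gives 12>8]
(D,R): not NE [P1→C gives 6>5; P2→Q gives 7>4]

Nash profiles: (B,P), (C,R)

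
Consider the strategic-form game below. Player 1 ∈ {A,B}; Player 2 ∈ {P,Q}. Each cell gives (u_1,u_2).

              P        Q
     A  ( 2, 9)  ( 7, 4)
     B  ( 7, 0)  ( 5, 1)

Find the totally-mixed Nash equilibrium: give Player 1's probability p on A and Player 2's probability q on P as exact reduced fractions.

(p,q) = (1/6, 2/7)

P1 indiff ⇒ q·2+(1-q)·7 = q·7+(1-q)·5 ⇒ q(-5) = (1-q)(-2) ⇒ q = 2/7
P2 indiff ⇒ p·9+(1-p)·0 = p·4+(1-p)·1 ⇒ p(5) = (1-p)(1) ⇒ p = 1/6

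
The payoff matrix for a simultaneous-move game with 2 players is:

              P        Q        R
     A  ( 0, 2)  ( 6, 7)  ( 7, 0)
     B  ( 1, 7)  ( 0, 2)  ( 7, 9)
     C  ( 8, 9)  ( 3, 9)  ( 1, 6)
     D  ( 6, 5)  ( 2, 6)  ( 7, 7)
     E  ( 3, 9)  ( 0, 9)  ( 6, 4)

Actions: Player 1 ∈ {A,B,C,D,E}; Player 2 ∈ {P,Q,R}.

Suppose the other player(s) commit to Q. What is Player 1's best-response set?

P1 best: {A}

u_1(A vs Q) = 6
u_1(B vs Q) = 0
u_1(C vs Q) = 3
u_1(D vs Q) = 2
u_1(E vs Q) = 0
max payoff 6 at {A}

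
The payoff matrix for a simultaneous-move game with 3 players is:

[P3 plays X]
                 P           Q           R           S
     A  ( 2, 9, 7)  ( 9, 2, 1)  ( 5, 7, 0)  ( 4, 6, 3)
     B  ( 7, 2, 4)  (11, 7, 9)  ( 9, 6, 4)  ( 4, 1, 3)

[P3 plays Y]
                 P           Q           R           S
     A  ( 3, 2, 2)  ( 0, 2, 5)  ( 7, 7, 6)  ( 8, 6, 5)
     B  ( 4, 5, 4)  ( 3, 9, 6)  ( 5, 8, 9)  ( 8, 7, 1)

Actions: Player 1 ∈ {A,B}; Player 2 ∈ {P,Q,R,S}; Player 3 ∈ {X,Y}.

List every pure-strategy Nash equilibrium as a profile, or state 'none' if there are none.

(A,P,X): not NE [P1→B gives 7>2]
(A,P,Y): not NE [P1→B gives 4>3; P2→R gives 7>2; P3→X gives 7>2]
(A,Q,X): not NE [P1→B gives 11>9; P2→P gives 9>2; P3→Y gives 5>1]
(A,Q,Y): not NE [P1→B gives 3>0; P2→R gives 7>2]
(A,R,X): not NE [P1→B gives 9>5; P2→P gives 9>7; P3→Y gives 6>0]
(A,R,Y): NE
(A,S,X): not NE [P2→P gives 9>6; P3→Y gives 5>3]
(A,S,Y): not NE [P2→R gives 7>6]
(B,P,X): not NE [P2→Q gives 7>2]
(B,P,Y): not NE [P2→Q gives 9>5]
(B,Q,X): NE
(B,Q,Y): not NE [P3→X gives 9>6]
(B,R,X): not NE [P2→Q gives 7>6; P3→Y gives 9>4]
(B,R,Y): not NE [P1→A gives 7>5; P2→Q gives 9>8]
(B,S,X): not NE [P2→Q gives 7>1]
(B,S,Y): not NE [P2→Q gives 9>7; P3→X gives 3>1]

Nash profiles: (A,R,Y), (B,Q,X)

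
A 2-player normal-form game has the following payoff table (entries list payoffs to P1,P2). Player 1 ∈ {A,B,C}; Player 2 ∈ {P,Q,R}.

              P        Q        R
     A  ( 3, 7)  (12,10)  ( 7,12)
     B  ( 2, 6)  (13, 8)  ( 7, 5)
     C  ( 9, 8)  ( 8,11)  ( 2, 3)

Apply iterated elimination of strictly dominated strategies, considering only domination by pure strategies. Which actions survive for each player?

IESDS → P1:{A,B} P2:{Q,R}

P2 drop P (Q beats it: A:10>7 B:8>6 C:11>8)
P1 drop C (A beats it: Q:12>8 R:7>2)
P1→{A,B} P2→{Q,R}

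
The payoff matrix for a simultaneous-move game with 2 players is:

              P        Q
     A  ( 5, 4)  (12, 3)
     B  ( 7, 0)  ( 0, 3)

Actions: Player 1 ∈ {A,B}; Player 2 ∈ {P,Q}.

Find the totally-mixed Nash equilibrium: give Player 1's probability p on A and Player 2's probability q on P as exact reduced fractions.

P1 mixes 3/4 on A; P2 mixes 6/7 on P

P1 indiff ⇒ q·5+(1-q)·12 = q·7+(1-q)·0 ⇒ q(-2) = (1-q)(-12) ⇒ q = 6/7
P2 indiff ⇒ p·4+(1-p)·0 = p·3+(1-p)·3 ⇒ p(1) = (1-p)(3) ⇒ p = 3/4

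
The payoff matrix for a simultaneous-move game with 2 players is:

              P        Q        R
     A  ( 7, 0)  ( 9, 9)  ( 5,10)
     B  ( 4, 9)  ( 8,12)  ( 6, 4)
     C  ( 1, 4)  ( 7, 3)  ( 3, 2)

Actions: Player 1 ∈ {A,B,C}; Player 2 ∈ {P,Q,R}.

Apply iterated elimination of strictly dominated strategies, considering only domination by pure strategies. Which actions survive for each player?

IESDS → P1:{A,B} P2:{Q,R}

P1 drop C (A beats it: P:7>1 Q:9>7 R:5>3)
P2 drop P (Q beats it: A:9>0 B:12>9)
P1→{A,B} P2→{Q,R}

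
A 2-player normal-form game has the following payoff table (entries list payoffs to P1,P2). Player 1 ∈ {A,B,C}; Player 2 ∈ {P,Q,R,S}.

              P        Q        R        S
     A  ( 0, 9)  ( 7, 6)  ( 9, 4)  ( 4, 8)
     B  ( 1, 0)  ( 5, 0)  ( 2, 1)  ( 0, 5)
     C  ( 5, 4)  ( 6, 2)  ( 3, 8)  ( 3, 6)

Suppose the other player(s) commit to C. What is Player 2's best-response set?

u_2(P vs C) = 4
u_2(Q vs C) = 2
u_2(R vs C) = 8
u_2(S vs C) = 6
max payoff 8 at {R}

argmax u_2 = {R}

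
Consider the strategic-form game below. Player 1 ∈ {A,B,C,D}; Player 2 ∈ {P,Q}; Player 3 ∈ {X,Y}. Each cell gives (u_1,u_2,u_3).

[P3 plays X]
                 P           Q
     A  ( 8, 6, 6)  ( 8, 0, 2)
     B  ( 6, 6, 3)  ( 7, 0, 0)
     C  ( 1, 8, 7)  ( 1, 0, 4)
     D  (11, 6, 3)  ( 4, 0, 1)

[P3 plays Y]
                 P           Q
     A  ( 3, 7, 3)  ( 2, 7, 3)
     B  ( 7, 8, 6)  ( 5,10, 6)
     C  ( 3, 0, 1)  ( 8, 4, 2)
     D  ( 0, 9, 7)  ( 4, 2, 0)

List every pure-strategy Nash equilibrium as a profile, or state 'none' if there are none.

No pure NE.

(A,P,X): not NE [P1→D gives 11>8]
(A,P,Y): not NE [P1→B gives 7>3; P3→X gives 6>3]
(A,Q,X): not NE [P2→P gives 6>0; P3→Y gives 3>2]
(A,Q,Y): not NE [P1→C gives 8>2]
(B,P,X): not NE [P1→D gives 11>6; P3→Y gives 6>3]
(B,P,Y): not NE [P2→Q gives 10>8]
(B,Q,X): not NE [P1→A gives 8>7; P2→P gives 6>0; P3→Y gives 6>0]
(B,Q,Y): not NE [P1→C gives 8>5]
(C,P,X): not NE [P1→D gives 11>1]
(C,P,Y): not NE [P1→B gives 7>3; P2→Q gives 4>0; P3→X gives 7>1]
(C,Q,X): not NE [P1→A gives 8>1; P2→P gives 8>0]
(C,Q,Y): not NE [P3→X gives 4>2]
(D,P,X): not NE [P3→Y gives 7>3]
(D,P,Y): not NE [P1→B gives 7>0]
(D,Q,X): not NE [P1→A gives 8>4; P2→P gives 6>0]
(D,Q,Y): not NE [P1→C gives 8>4; P2→P gives 9>2; P3→X gives 1>0]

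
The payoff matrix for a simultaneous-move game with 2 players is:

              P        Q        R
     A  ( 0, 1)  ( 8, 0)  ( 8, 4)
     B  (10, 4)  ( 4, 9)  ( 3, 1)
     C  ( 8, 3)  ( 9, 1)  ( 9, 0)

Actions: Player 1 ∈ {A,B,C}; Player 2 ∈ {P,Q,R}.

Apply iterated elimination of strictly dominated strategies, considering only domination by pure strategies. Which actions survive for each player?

Remaining: P1:{B,C} P2:{P,Q}

P1 drop A (C beats it: P:8>0 Q:9>8 R:9>8)
P2 drop R (P beats it: B:4>1 C:3>0)
P1→{B,C} P2→{P,Q}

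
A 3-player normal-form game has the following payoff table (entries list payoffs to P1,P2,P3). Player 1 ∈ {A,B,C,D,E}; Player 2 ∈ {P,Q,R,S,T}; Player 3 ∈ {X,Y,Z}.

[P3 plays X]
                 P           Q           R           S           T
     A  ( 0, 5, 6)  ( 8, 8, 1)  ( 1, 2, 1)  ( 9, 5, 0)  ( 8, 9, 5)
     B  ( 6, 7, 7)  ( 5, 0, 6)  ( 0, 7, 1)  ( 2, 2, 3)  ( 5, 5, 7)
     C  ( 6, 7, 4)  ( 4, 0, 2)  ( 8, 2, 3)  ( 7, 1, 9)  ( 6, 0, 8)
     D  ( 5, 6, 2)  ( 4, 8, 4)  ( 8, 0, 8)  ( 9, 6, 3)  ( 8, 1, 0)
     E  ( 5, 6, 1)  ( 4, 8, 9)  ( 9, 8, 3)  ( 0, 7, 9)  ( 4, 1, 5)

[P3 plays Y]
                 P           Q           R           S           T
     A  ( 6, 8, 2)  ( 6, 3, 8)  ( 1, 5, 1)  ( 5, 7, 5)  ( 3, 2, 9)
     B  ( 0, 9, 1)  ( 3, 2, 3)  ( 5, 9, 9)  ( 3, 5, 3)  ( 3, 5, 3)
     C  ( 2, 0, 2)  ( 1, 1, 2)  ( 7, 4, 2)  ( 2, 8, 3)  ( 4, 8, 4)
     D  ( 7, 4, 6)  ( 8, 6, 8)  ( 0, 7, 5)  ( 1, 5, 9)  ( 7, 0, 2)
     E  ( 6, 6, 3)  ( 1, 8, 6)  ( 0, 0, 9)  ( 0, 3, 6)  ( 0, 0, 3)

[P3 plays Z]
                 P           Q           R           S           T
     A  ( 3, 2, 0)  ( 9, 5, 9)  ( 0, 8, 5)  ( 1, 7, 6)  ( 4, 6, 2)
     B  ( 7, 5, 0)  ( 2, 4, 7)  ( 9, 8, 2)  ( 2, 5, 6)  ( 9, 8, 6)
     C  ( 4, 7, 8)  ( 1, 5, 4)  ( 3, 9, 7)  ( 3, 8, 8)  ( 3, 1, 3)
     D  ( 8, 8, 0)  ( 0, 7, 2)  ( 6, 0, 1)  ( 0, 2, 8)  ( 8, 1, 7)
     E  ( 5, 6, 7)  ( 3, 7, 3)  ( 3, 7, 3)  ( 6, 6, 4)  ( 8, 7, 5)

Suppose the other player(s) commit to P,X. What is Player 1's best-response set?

u_1(A vs P,X) = 0
u_1(B vs P,X) = 6
u_1(C vs P,X) = 6
u_1(D vs P,X) = 5
u_1(E vs P,X) = 5
max payoff 6 at {B,C}

P1 best: {B,C}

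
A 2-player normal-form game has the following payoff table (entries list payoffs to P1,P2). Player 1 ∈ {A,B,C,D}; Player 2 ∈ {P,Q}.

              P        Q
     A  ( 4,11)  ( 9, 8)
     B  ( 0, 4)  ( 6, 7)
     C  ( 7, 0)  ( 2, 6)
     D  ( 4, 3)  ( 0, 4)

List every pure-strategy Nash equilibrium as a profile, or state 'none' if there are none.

Equilibria: none

(A,P): not NE [P1→C gives 7>4]
(A,Q): not NE [P2→P gives 11>8]
(B,P): not NE [P1→C gives 7>0; P2→Q gives 7>4]
(B,Q): not NE [P1→A gives 9>6]
(C,P): not NE [P2→Q gives 6>0]
(C,Q): not NE [P1→A gives 9>2]
(D,P): not NE [P1→C gives 7>4; P2→Q gives 4>3]
(D,Q): not NE [P1→A gives 9>0]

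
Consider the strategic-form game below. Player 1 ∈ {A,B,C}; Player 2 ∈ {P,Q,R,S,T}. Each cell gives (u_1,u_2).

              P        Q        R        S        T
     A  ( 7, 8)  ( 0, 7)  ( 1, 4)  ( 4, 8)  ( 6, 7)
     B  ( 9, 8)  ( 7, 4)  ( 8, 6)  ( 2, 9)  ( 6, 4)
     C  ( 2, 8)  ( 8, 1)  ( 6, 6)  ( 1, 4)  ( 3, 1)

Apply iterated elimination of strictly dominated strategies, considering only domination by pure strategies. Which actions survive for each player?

P2 drop Q (P beats it: A:8>7 B:8>4 C:8>1)
P1 drop C (B beats it: P:9>2 R:8>6 S:2>1 T:6>3)
P2 drop R (P beats it: A:8>4 B:8>6)
P2 drop T (P beats it: A:8>7 B:8>4)
P1→{A,B} P2→{P,S}

IESDS → P1:{A,B} P2:{P,S}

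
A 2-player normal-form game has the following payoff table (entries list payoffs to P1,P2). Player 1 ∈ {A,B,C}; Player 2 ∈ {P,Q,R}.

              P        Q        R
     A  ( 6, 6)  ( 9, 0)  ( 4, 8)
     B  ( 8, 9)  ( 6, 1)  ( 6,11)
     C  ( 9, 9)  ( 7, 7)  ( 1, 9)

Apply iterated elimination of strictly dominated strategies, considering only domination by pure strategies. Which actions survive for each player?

Survivors P1:{B,C} P2:{P,R}

P2 drop Q (P beats it: A:6>0 B:9>1 C:9>7)
P1 drop A (B beats it: P:8>6 R:6>4)
P1→{B,C} P2→{P,R}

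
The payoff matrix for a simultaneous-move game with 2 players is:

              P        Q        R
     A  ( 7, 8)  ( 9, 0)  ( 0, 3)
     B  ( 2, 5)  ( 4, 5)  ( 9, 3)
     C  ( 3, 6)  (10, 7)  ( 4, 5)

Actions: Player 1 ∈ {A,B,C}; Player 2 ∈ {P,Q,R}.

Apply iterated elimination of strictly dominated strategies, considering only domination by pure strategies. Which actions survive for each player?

P2 drop R (P beats it: A:8>3 B:5>3 C:6>5)
P1 drop B (A beats it: P:7>2 Q:9>4)
P1→{A,C} P2→{P,Q}

Survivors P1:{A,C} P2:{P,Q}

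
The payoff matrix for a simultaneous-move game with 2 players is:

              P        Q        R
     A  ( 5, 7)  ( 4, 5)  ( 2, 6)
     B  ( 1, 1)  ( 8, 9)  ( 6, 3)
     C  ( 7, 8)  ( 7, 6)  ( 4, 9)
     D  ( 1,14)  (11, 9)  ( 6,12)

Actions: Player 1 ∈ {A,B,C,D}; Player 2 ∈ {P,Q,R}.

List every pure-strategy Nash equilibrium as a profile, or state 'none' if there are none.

Equilibria: none

(A,P): not NE [P1→C gives 7>5]
(A,Q): not NE [P1→D gives 11>4; P2→P gives 7>5]
(A,R): not NE [P1→D gives 6>2; P2→P gives 7>6]
(B,P): not NE [P1→C gives 7>1; P2→Q gives 9>1]
(B,Q): not NE [P1→D gives 11>8]
(B,R): not NE [P2→Q gives 9>3]
(C,P): not NE [P2→R gives 9>8]
(C,Q): not NE [P1→D gives 11>7; P2→R gives 9>6]
(C,R): not NE [P1→D gives 6>4]
(D,P): not NE [P1→C gives 7>1]
(D,Q): not NE [P2→P gives 14>9]
(D,R): not NE [P2→P gives 14>12]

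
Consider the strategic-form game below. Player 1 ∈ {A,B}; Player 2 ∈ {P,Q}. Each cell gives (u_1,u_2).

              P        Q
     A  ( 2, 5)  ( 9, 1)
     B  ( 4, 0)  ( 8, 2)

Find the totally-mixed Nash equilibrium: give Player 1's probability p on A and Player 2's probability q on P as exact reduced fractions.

P1 indiff ⇒ q·2+(1-q)·9 = q·4+(1-q)·8 ⇒ q(-2) = (1-q)(-1) ⇒ q = 1/3
P2 indiff ⇒ p·5+(1-p)·0 = p·1+(1-p)·2 ⇒ p(4) = (1-p)(2) ⇒ p = 1/3

(p,q) = (1/3, 1/3)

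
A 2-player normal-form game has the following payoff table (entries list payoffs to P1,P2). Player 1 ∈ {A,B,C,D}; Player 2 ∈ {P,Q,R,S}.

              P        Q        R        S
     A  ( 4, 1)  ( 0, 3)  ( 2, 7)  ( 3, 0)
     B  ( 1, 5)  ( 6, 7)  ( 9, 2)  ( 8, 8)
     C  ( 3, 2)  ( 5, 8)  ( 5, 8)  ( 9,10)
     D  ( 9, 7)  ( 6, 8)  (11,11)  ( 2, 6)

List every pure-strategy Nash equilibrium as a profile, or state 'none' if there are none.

Nash profiles: (C,S), (D,R)

(A,P): not NE [P1→D gives 9>4; P2→R gives 7>1]
(A,Q): not NE [P1→D gives 6>0; P2→R gives 7>3]
(A,R): not NE [P1→D gives 11>2]
(A,S): not NE [P1→C gives 9>3; P2→R gives 7>0]
(B,P): not NE [P1→D gives 9>1; P2→S gives 8>5]
(B,Q): not NE [P2→S gives 8>7]
(B,R): not NE [P1→D gives 11>9; P2→S gives 8>2]
(B,S): not NE [P1→C gives 9>8]
(C,P): not NE [P1→D gives 9>3; P2→S gives 10>2]
(C,Q): not NE [P1→D gives 6>5; P2→S gives 10>8]
(C,R): not NE [P1→D gives 11>5; P2→S gives 10>8]
(C,S): NE
(D,P): not NE [P2→R gives 11>7]
(D,Q): not NE [P2→R gives 11>8]
(D,R): NE
(D,S): not NE [P1→C gives 9>2; P2→R gives 11>6]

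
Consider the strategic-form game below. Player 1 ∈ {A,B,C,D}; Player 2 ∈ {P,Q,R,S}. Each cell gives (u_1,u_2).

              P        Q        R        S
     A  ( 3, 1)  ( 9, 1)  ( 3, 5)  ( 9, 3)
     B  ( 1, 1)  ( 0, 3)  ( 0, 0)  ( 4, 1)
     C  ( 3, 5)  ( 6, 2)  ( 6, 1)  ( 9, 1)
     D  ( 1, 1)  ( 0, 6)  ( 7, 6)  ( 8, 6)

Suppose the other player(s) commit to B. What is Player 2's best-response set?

u_2(P vs B) = 1
u_2(Q vs B) = 3
u_2(R vs B) = 0
u_2(S vs B) = 1
max payoff 3 at {Q}

P2 best: {Q}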